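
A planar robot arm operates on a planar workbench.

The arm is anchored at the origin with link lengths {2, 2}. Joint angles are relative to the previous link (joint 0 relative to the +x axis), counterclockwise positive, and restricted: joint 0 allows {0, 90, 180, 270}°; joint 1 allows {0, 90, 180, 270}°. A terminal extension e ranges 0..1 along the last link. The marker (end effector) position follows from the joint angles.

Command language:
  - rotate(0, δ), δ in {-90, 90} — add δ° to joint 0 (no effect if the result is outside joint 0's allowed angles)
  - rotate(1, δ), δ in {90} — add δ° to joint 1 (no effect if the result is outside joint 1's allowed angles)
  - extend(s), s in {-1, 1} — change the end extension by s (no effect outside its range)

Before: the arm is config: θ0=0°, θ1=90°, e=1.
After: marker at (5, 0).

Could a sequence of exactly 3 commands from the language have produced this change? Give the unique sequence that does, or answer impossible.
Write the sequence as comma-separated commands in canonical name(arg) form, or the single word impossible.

rotate(1, 90), rotate(1, 90), rotate(1, 90)

begin: config: θ0=0°, θ1=90°, e=1
[1] after rotate(1, 90): config: θ0=0°, θ1=180°, e=1
[2] after rotate(1, 90): config: θ0=0°, θ1=270°, e=1
[3] after rotate(1, 90): config: θ0=0°, θ1=0°, e=1
uniquely the one of 125 3-step routes that fits.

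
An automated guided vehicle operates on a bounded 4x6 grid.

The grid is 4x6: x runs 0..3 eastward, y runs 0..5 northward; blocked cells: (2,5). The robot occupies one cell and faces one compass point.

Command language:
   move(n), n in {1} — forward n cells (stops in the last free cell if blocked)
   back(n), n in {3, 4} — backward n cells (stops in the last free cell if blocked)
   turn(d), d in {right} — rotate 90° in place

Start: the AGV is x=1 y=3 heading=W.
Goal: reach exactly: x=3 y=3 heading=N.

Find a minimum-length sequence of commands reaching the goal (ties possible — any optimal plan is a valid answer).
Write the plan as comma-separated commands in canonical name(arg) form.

back(4), turn(right)

from: x=1 y=3 heading=W
step 1 (back(4)): x=3 y=3 heading=W
step 2 (turn(right)): x=3 y=3 heading=N
minimal: 2 command(s), checked below 2.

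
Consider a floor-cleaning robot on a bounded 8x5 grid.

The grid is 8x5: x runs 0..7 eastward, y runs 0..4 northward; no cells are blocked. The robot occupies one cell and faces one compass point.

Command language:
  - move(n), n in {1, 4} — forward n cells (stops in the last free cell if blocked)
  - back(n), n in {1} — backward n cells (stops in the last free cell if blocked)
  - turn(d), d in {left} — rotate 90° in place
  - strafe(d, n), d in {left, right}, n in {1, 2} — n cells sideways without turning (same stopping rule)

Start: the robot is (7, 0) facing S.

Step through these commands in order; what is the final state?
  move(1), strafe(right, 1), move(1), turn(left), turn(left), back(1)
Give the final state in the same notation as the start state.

(6, 0) facing N

initial: (7, 0) facing S
[1] after move(1): (7, 0) facing S
[2] after strafe(right, 1): (6, 0) facing S
[3] after move(1): (6, 0) facing S
[4] after turn(left): (6, 0) facing E
[5] after turn(left): (6, 0) facing N
[6] after back(1): (6, 0) facing N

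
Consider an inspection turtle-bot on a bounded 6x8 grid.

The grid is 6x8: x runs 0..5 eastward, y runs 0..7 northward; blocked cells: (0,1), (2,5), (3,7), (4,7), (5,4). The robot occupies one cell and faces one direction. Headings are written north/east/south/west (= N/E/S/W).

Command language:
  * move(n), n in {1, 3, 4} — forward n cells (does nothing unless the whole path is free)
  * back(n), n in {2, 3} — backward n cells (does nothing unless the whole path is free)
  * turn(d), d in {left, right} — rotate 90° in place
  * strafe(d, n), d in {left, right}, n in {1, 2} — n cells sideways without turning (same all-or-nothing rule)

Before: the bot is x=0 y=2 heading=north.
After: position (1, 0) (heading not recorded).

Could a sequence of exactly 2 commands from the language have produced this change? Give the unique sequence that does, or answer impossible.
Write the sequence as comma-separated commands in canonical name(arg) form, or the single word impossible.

key: order matters: swapping strafe(right, 1) and back(2) lands elsewhere
t0: x=0 y=2 heading=north
[1] after strafe(right, 1): x=1 y=2 heading=north
[2] after back(2): x=1 y=0 heading=north
all 121 alternatives checked — unique.

strafe(right, 1), back(2)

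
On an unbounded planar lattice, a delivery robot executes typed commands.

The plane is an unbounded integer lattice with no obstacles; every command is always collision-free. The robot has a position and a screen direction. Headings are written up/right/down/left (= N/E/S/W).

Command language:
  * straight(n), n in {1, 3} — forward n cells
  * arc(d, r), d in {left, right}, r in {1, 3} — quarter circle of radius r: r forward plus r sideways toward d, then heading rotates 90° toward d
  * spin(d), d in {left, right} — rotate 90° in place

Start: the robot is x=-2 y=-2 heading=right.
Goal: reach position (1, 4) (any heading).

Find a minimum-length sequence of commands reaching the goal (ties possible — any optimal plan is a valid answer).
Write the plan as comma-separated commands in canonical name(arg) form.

arc(left, 3), straight(3)

begin: x=-2 y=-2 heading=right
step 1 (arc(left, 3)): x=1 y=1 heading=up
step 2 (straight(3)): x=1 y=4 heading=up
nothing shorter than 2 reaches the goal.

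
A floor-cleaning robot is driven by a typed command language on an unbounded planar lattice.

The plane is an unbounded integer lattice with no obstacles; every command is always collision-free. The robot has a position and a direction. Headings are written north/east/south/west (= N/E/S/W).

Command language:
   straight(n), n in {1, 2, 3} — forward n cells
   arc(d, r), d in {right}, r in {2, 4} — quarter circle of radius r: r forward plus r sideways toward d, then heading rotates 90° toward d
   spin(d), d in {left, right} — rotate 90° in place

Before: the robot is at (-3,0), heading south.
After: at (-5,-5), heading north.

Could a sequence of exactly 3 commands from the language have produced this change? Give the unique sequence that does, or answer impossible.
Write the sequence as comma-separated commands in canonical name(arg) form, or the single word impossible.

straight(3), arc(right, 2), spin(right)

key: position moved to (-5,-5) AND the heading swung to N — translation plus rotation needed
start: at (-3,0), heading south
1. straight(3) → at (-3,-3), heading south
2. arc(right, 2) → at (-5,-5), heading west
3. spin(right) → at (-5,-5), heading north
uniquely the one of 343 3-step routes that fits.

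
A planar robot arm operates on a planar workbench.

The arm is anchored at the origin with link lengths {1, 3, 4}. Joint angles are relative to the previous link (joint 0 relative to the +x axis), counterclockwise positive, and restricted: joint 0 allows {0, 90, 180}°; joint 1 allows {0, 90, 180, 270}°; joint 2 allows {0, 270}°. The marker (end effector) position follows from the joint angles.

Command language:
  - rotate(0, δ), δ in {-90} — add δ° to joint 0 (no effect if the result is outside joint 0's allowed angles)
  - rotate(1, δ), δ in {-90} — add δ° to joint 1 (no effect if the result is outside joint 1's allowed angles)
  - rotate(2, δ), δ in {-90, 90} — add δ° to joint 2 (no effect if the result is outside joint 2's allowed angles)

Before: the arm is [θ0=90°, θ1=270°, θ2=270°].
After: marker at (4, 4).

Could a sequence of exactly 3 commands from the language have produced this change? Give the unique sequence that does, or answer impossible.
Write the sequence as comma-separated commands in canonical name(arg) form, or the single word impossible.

start: [θ0=90°, θ1=270°, θ2=270°]
1. rotate(1, -90) → [θ0=90°, θ1=180°, θ2=270°]
2. rotate(1, -90) → [θ0=90°, θ1=90°, θ2=270°]
3. rotate(1, -90) → [θ0=90°, θ1=0°, θ2=270°]
no rival 3-sequence matches.

rotate(1, -90), rotate(1, -90), rotate(1, -90)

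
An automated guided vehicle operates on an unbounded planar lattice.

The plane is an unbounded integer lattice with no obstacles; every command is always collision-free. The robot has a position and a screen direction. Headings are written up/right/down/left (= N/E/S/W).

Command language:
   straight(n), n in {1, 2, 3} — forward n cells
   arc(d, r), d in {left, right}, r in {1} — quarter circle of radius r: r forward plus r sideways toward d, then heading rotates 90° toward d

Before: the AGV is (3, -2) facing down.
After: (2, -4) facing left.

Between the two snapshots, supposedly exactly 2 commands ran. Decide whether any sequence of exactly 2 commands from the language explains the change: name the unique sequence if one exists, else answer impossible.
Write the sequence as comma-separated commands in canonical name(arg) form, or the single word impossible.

key: cell and facing (now W) both changed — the 2 commands mix motion and turning
start: (3, -2) facing down
step 1 (straight(1)): (3, -3) facing down
step 2 (arc(right, 1)): (2, -4) facing left
all 25 alternatives checked — unique.

straight(1), arc(right, 1)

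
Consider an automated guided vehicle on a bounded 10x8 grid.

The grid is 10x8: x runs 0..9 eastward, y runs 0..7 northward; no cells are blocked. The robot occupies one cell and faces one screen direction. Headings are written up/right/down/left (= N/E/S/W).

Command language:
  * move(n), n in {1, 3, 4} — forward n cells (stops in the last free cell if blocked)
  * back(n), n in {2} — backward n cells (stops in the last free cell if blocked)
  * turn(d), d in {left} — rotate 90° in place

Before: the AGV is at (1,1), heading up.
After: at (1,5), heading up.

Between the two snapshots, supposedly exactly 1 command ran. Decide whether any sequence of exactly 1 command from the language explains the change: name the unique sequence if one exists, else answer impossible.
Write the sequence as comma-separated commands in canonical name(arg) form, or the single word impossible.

move(4)

key: still facing N — the one step turns nothing
begin: at (1,1), heading up
step 1 (move(4)): at (1,5), heading up
no rival 1-sequence matches.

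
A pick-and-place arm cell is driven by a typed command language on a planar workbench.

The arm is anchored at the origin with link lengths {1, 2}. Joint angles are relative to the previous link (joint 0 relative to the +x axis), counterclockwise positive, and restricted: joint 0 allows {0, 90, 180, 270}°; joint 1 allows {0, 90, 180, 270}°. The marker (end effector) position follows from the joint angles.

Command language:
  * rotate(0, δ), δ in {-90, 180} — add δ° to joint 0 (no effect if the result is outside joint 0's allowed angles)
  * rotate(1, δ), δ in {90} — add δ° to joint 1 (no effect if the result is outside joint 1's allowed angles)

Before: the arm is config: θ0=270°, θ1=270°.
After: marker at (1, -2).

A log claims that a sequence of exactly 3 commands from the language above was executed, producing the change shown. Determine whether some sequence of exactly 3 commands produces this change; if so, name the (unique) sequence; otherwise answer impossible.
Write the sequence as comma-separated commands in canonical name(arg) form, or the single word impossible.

from: config: θ0=270°, θ1=270°
[1] after rotate(0, -90): config: θ0=180°, θ1=270°
[2] after rotate(0, -90): config: θ0=90°, θ1=270°
[3] after rotate(0, -90): config: θ0=0°, θ1=270°
all 27 alternatives checked — unique.

rotate(0, -90), rotate(0, -90), rotate(0, -90)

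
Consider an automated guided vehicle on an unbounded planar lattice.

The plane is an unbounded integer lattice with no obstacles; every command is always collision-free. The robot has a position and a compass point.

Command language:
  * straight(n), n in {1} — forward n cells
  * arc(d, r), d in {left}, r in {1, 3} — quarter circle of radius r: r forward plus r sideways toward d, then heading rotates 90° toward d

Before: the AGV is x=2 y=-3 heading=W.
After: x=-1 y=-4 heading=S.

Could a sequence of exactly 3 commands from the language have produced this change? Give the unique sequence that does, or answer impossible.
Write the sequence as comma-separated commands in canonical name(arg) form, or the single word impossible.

key: position moved to (-1,-4) AND the heading swung to S — translation plus rotation needed
start: x=2 y=-3 heading=W
[1] after straight(1): x=1 y=-3 heading=W
[2] after straight(1): x=0 y=-3 heading=W
[3] after arc(left, 1): x=-1 y=-4 heading=S
no other 3-command option fits: unique.

straight(1), straight(1), arc(left, 1)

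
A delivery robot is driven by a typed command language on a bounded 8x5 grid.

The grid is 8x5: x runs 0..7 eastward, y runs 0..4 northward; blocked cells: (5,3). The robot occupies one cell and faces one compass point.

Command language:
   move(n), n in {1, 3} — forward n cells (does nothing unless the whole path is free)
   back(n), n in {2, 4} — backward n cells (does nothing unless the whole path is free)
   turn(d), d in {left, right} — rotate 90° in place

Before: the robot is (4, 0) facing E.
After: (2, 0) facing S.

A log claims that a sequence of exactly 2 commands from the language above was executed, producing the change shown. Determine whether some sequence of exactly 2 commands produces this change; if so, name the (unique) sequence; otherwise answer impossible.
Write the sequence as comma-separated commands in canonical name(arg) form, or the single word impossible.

back(2), turn(right)

key: order matters: swapping back(2) and turn(right) lands elsewhere
begin: (4, 0) facing E
step 1 (back(2)): (2, 0) facing E
step 2 (turn(right)): (2, 0) facing S
no other 2-command option fits: unique.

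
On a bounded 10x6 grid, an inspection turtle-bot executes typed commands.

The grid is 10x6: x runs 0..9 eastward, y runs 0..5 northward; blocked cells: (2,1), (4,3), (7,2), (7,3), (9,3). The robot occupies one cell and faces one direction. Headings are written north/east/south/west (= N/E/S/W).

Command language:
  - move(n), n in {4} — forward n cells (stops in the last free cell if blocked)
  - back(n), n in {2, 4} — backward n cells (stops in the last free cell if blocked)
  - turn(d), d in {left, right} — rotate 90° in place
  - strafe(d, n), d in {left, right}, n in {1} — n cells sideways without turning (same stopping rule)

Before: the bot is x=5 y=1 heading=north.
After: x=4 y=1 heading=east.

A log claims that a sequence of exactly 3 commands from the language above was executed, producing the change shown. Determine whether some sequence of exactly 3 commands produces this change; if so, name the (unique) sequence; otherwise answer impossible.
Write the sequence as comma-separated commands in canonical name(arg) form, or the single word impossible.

strafe(right, 1), turn(right), back(2)

key: position moved to (4,1) AND the heading swung to E — translation plus rotation needed
initial: x=5 y=1 heading=north
step 1 (strafe(right, 1)): x=6 y=1 heading=north
step 2 (turn(right)): x=6 y=1 heading=east
step 3 (back(2)): x=4 y=1 heading=east
no rival 3-sequence matches.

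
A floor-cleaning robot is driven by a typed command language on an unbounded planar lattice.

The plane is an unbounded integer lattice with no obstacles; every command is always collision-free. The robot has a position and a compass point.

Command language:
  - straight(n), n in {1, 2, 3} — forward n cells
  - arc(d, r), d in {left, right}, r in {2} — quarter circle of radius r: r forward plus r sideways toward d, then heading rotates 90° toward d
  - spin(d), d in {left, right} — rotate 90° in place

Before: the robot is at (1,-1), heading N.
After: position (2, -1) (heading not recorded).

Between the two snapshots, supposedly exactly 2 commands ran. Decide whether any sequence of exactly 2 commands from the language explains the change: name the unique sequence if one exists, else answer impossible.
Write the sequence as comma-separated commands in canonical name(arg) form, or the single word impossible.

key: running straight(1) before spin(right) would end elsewhere — order is forced
from: at (1,-1), heading N
step 1 (spin(right)): at (1,-1), heading E
step 2 (straight(1)): at (2,-1), heading E
no rival 2-sequence matches.

spin(right), straight(1)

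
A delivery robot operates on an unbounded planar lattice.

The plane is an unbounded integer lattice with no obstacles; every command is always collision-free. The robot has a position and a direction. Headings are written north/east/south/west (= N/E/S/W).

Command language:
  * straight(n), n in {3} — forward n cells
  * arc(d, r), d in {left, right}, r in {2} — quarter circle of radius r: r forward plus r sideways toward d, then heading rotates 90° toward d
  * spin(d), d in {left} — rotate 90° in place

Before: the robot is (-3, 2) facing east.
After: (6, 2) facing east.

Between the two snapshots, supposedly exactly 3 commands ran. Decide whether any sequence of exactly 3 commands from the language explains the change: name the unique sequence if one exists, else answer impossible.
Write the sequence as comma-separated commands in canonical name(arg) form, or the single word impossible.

straight(3), straight(3), straight(3)

key: still facing E at the end — nothing in the sequence rotates
begin: (-3, 2) facing east
[1] after straight(3): (0, 2) facing east
[2] after straight(3): (3, 2) facing east
[3] after straight(3): (6, 2) facing east
uniquely the one of 64 3-step routes that fits.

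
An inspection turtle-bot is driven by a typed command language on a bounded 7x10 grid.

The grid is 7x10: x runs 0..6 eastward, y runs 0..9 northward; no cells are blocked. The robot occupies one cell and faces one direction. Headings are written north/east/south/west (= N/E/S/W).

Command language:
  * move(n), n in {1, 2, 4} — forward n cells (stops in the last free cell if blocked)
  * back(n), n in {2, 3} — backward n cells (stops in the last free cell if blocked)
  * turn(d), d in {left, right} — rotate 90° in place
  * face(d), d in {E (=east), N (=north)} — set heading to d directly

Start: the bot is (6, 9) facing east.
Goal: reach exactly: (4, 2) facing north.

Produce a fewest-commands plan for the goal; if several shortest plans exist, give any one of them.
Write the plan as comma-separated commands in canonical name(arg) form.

from: (6, 9) facing east
[1] after back(2): (4, 9) facing east
[2] after face(N): (4, 9) facing north
[3] after back(2): (4, 7) facing north
[4] after back(2): (4, 5) facing north
[5] after back(3): (4, 2) facing north
nothing shorter than 5 reaches the goal.

back(2), face(N), back(2), back(2), back(3)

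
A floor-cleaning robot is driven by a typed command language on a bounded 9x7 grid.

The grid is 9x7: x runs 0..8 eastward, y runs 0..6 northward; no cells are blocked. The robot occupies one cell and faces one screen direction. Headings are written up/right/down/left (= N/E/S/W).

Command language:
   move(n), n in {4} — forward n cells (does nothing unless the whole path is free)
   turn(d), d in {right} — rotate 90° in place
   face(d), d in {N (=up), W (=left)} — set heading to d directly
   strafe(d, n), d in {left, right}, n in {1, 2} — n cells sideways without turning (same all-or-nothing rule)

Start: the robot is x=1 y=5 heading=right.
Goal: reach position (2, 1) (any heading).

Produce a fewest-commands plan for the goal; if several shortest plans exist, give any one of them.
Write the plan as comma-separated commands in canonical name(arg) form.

begin: x=1 y=5 heading=right
t=1 turn(right) ⇒ x=1 y=5 heading=down
t=2 strafe(left, 1) ⇒ x=2 y=5 heading=down
t=3 move(4) ⇒ x=2 y=1 heading=down
shorter routes all fall short; 3 is best.

turn(right), strafe(left, 1), move(4)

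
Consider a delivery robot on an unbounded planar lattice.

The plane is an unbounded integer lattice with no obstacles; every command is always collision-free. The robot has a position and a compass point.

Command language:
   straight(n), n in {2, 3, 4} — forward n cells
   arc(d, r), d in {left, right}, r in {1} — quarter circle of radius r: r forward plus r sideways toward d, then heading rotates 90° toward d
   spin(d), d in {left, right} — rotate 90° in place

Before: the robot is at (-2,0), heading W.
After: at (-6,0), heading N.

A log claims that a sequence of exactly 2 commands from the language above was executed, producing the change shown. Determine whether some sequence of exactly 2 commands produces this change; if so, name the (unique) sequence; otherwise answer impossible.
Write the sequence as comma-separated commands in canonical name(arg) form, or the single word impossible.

straight(4), spin(right)

key: position moved to (-6,0) AND the heading swung to N — translation plus rotation needed
from: at (-2,0), heading W
1. straight(4) → at (-6,0), heading W
2. spin(right) → at (-6,0), heading N
no other 2-command option fits: unique.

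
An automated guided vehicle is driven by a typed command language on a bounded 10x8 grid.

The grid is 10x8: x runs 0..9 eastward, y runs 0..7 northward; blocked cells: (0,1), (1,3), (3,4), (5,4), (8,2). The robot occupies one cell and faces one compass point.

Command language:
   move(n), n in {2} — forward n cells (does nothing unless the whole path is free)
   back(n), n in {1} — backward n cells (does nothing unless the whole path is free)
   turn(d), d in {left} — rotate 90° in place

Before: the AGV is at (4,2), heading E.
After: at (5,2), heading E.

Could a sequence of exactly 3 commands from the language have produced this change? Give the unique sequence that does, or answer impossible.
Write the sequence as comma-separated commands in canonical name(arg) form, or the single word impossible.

move(2), move(2), back(1)

key: the second move(2) would hit the blocked cell at (8,2), so it does nothing
from: at (4,2), heading E
[1] after move(2): at (6,2), heading E
[2] after move(2): at (6,2), heading E
[3] after back(1): at (5,2), heading E
uniquely the one of 27 3-step routes that fits.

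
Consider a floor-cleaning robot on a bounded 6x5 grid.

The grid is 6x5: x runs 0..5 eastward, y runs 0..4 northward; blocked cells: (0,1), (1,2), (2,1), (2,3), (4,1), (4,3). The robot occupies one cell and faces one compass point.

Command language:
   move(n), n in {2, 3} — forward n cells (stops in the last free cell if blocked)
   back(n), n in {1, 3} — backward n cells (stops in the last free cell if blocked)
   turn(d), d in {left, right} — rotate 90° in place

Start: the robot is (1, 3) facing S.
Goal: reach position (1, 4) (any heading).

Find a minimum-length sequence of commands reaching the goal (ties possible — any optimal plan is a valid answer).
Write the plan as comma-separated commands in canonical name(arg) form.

start: (1, 3) facing S
t=1 back(3) ⇒ (1, 4) facing S
nothing shorter than 1 reaches the goal.

back(3)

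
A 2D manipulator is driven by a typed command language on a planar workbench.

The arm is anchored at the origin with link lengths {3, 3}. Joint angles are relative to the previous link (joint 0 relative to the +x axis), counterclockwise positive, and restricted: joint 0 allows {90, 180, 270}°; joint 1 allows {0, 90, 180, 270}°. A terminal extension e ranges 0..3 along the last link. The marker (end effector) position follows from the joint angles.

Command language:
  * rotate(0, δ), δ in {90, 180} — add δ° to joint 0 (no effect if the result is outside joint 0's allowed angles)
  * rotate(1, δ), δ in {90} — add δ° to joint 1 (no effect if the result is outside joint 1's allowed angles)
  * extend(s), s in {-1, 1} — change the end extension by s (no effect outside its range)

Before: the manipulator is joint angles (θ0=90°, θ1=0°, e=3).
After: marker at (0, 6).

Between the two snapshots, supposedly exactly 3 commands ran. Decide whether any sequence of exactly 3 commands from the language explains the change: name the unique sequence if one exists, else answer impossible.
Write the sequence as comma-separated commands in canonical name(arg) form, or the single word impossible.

extend(-1), extend(-1), extend(-1)

start: joint angles (θ0=90°, θ1=0°, e=3)
1. extend(-1) → joint angles (θ0=90°, θ1=0°, e=2)
2. extend(-1) → joint angles (θ0=90°, θ1=0°, e=1)
3. extend(-1) → joint angles (θ0=90°, θ1=0°, e=0)
uniquely the one of 125 3-step routes that fits.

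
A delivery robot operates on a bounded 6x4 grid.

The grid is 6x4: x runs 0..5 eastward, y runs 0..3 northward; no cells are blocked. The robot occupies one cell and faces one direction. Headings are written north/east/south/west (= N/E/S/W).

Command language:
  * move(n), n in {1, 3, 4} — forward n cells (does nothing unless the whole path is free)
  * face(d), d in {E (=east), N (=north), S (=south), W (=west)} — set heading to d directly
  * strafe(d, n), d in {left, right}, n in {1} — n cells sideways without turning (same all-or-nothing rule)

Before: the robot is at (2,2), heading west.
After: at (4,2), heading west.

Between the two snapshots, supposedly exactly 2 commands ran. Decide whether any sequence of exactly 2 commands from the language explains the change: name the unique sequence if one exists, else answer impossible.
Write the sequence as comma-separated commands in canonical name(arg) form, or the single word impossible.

all 81 sequences checked — none match.

impossible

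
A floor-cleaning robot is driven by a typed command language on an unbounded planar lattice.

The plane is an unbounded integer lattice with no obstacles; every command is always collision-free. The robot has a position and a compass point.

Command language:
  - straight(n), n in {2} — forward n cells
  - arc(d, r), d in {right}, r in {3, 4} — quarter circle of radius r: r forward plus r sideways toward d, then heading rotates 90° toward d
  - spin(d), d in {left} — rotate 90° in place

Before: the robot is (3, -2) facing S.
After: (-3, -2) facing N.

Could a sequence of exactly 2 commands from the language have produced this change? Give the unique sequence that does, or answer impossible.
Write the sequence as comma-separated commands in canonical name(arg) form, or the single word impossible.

arc(right, 3), arc(right, 3)

key: cell and facing (now N) both changed — the 2 commands mix motion and turning
t0: (3, -2) facing S
1. arc(right, 3) → (0, -5) facing W
2. arc(right, 3) → (-3, -2) facing N
all 16 alternatives checked — unique.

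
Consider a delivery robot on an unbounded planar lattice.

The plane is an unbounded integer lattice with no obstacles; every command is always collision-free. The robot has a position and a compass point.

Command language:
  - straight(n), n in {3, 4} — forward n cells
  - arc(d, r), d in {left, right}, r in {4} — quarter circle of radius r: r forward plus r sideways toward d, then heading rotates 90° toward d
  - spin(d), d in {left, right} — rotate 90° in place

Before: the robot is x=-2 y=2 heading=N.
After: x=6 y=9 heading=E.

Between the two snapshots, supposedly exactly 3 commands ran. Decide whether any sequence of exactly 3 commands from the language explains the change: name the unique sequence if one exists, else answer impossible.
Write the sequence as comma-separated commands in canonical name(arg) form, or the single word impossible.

key: running straight(4) before straight(3) would end elsewhere — order is forced
start: x=-2 y=2 heading=N
t=1 straight(3) ⇒ x=-2 y=5 heading=N
t=2 arc(right, 4) ⇒ x=2 y=9 heading=E
t=3 straight(4) ⇒ x=6 y=9 heading=E
no rival 3-sequence matches.

straight(3), arc(right, 4), straight(4)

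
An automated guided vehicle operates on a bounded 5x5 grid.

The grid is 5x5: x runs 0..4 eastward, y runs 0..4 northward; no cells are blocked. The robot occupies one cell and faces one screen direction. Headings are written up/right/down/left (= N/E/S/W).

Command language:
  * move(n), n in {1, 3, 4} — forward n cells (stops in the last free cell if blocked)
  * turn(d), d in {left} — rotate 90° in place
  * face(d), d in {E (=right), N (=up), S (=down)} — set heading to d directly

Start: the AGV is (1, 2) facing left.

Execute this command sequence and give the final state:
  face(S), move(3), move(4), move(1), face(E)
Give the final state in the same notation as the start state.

from: (1, 2) facing left
1. face(S) → (1, 2) facing down
2. move(3) → (1, 0) facing down
3. move(4) → (1, 0) facing down
4. move(1) → (1, 0) facing down
5. face(E) → (1, 0) facing right

(1, 0) facing right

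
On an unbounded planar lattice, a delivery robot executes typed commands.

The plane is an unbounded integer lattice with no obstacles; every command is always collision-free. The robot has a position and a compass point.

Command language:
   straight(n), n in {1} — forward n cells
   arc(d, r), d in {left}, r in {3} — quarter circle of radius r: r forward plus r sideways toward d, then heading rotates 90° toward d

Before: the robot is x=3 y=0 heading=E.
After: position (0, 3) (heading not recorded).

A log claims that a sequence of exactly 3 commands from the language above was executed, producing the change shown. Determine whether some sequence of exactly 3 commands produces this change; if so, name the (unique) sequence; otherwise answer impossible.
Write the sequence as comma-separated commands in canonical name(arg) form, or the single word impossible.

arc(left, 3), arc(left, 3), arc(left, 3)

begin: x=3 y=0 heading=E
1. arc(left, 3) → x=6 y=3 heading=N
2. arc(left, 3) → x=3 y=6 heading=W
3. arc(left, 3) → x=0 y=3 heading=S
all 8 alternatives checked — unique.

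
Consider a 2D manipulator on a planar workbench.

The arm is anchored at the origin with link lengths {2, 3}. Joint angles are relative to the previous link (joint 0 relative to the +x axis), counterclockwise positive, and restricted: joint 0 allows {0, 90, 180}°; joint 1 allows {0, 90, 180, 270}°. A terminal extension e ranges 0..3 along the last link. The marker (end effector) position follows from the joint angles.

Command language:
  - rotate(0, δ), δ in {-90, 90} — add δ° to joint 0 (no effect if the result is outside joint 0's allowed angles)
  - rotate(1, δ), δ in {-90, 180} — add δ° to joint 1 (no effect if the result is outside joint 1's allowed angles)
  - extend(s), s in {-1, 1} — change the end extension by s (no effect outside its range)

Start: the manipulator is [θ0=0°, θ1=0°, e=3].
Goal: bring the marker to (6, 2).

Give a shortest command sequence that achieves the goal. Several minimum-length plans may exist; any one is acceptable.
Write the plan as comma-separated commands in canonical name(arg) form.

rotate(1, -90), rotate(0, 90)

start: [θ0=0°, θ1=0°, e=3]
t=1 rotate(1, -90) ⇒ [θ0=0°, θ1=270°, e=3]
t=2 rotate(0, 90) ⇒ [θ0=90°, θ1=270°, e=3]
no 1-step plan works, so 2 is optimal.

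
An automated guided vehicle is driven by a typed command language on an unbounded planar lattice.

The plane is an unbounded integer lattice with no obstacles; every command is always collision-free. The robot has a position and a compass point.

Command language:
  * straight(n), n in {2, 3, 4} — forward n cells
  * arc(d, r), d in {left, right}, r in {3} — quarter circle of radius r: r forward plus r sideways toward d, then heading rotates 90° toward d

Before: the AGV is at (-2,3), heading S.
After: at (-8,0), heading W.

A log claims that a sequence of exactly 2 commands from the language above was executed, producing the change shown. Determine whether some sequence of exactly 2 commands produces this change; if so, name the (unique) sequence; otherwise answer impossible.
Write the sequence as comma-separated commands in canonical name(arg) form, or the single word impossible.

key: running straight(3) before arc(right, 3) would end elsewhere — order is forced
start: at (-2,3), heading S
[1] after arc(right, 3): at (-5,0), heading W
[2] after straight(3): at (-8,0), heading W
all 25 alternatives checked — unique.

arc(right, 3), straight(3)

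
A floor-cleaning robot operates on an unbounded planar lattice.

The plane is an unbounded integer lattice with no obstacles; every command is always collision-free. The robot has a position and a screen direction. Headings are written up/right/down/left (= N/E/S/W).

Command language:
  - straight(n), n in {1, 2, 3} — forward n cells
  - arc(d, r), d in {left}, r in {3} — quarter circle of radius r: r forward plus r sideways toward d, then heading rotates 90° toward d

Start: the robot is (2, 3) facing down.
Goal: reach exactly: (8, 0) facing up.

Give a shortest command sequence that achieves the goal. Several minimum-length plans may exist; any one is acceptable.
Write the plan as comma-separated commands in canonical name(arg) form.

straight(3), arc(left, 3), arc(left, 3)

begin: (2, 3) facing down
step 1 (straight(3)): (2, 0) facing down
step 2 (arc(left, 3)): (5, -3) facing right
step 3 (arc(left, 3)): (8, 0) facing up
no 2-step plan works, so 3 is optimal.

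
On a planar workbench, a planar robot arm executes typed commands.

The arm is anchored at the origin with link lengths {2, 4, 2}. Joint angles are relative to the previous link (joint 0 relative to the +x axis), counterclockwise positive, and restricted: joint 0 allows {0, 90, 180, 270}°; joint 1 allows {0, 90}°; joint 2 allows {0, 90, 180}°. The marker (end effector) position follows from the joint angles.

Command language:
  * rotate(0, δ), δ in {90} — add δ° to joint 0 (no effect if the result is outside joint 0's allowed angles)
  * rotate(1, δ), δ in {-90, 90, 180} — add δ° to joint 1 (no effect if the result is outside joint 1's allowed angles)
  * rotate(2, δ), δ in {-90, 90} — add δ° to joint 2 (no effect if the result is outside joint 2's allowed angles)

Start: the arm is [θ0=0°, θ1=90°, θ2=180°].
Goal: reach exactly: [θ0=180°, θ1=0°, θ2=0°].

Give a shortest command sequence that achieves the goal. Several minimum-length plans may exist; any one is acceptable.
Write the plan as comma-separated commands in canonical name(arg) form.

rotate(1, -90), rotate(0, 90), rotate(0, 90), rotate(2, -90), rotate(2, -90)

begin: [θ0=0°, θ1=90°, θ2=180°]
t=1 rotate(1, -90) ⇒ [θ0=0°, θ1=0°, θ2=180°]
t=2 rotate(0, 90) ⇒ [θ0=90°, θ1=0°, θ2=180°]
t=3 rotate(0, 90) ⇒ [θ0=180°, θ1=0°, θ2=180°]
t=4 rotate(2, -90) ⇒ [θ0=180°, θ1=0°, θ2=90°]
t=5 rotate(2, -90) ⇒ [θ0=180°, θ1=0°, θ2=0°]
shorter routes all fall short; 5 is best.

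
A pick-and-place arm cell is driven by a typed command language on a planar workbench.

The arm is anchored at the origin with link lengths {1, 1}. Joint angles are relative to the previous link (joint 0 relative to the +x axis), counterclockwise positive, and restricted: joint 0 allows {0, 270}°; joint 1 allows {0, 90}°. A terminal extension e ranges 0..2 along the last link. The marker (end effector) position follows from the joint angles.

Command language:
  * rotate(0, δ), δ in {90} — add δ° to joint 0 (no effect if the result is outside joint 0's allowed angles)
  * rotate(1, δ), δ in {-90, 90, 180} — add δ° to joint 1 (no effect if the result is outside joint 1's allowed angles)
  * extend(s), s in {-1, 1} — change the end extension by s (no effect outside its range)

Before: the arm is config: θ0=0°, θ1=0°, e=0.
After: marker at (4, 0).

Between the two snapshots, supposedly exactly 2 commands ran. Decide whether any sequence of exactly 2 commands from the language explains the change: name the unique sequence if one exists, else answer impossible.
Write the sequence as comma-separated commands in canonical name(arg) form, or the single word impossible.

t0: config: θ0=0°, θ1=0°, e=0
t=1 extend(1) ⇒ config: θ0=0°, θ1=0°, e=1
t=2 extend(1) ⇒ config: θ0=0°, θ1=0°, e=2
all 36 alternatives checked — unique.

extend(1), extend(1)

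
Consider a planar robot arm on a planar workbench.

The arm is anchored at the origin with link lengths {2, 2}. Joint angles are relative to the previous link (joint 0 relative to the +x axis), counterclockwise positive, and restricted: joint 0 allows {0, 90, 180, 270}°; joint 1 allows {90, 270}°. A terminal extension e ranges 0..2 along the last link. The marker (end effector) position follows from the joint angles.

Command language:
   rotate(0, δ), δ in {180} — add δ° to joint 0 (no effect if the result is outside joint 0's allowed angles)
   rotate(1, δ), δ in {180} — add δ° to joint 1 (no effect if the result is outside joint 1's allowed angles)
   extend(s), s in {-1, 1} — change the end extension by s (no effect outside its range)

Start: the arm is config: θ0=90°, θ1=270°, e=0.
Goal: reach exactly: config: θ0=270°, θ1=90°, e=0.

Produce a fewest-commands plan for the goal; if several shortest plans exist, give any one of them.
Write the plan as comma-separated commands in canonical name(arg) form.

rotate(0, 180), rotate(1, 180)

start: config: θ0=90°, θ1=270°, e=0
1. rotate(0, 180) → config: θ0=270°, θ1=270°, e=0
2. rotate(1, 180) → config: θ0=270°, θ1=90°, e=0
shorter routes all fall short; 2 is best.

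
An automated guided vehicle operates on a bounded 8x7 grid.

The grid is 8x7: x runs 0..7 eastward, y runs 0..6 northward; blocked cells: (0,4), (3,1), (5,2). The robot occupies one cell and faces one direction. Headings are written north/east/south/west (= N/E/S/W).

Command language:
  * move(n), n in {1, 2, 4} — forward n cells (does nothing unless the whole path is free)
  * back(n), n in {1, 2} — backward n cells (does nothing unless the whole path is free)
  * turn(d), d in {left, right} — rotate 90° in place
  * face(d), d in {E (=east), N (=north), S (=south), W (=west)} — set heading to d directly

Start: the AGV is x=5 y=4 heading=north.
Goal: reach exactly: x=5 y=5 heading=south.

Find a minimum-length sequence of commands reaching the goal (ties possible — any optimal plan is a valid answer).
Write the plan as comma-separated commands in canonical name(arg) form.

from: x=5 y=4 heading=north
[1] after face(S): x=5 y=4 heading=south
[2] after back(1): x=5 y=5 heading=south
no 1-step plan works, so 2 is optimal.

face(S), back(1)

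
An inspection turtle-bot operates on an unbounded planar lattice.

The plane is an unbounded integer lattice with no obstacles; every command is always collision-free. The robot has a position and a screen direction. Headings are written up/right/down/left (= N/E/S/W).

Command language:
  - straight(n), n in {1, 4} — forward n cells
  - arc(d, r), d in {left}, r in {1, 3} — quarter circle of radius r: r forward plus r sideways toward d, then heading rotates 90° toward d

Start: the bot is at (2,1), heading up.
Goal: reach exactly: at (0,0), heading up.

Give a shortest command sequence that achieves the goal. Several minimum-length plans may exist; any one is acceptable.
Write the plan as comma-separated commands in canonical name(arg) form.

initial: at (2,1), heading up
t=1 arc(left, 3) ⇒ at (-1,4), heading left
t=2 arc(left, 3) ⇒ at (-4,1), heading down
t=3 arc(left, 3) ⇒ at (-1,-2), heading right
t=4 arc(left, 1) ⇒ at (0,-1), heading up
t=5 straight(1) ⇒ at (0,0), heading up
shorter routes all fall short; 5 is best.

arc(left, 3), arc(left, 3), arc(left, 3), arc(left, 1), straight(1)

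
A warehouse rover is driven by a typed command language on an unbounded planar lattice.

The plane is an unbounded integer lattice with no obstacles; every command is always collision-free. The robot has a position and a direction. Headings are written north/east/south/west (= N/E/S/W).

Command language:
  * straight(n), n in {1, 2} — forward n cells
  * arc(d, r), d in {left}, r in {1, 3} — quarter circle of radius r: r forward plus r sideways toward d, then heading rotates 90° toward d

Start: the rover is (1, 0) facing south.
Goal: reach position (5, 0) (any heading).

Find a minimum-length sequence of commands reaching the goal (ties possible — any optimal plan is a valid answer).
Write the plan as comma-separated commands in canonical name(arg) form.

t0: (1, 0) facing south
1. arc(left, 3) → (4, -3) facing east
2. arc(left, 1) → (5, -2) facing north
3. straight(2) → (5, 0) facing north
shorter routes all fall short; 3 is best.

arc(left, 3), arc(left, 1), straight(2)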